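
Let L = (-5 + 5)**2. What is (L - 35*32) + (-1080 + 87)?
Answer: -2113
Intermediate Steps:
L = 0 (L = 0**2 = 0)
(L - 35*32) + (-1080 + 87) = (0 - 35*32) + (-1080 + 87) = (0 - 1120) - 993 = -1120 - 993 = -2113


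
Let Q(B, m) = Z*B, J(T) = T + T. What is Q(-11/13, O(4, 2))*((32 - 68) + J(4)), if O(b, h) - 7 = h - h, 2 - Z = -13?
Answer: 4620/13 ≈ 355.38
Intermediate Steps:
Z = 15 (Z = 2 - 1*(-13) = 2 + 13 = 15)
J(T) = 2*T
O(b, h) = 7 (O(b, h) = 7 + (h - h) = 7 + 0 = 7)
Q(B, m) = 15*B
Q(-11/13, O(4, 2))*((32 - 68) + J(4)) = (15*(-11/13))*((32 - 68) + 2*4) = (15*(-11*1/13))*(-36 + 8) = (15*(-11/13))*(-28) = -165/13*(-28) = 4620/13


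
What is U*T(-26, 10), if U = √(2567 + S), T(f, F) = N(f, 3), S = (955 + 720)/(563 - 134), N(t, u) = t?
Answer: -2*√473151822/33 ≈ -1318.3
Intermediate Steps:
S = 1675/429 ≈ 3.9044
T(f, F) = f
U = √473151822/429 (U = √(2567 + 1675/429) = √(1102918/429) = √473151822/429 ≈ 50.704)
U*T(-26, 10) = (√473151822/429)*(-26) = -2*√473151822/33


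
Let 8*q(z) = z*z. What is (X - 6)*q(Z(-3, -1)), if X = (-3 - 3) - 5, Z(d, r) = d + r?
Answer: -34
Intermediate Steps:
q(z) = z²/8 (q(z) = (z*z)/8 = z²/8)
X = -11 (X = -6 - 5 = -11)
(X - 6)*q(Z(-3, -1)) = (-11 - 6)*((-3 - 1)²/8) = -17*(-4)²/8 = -17*16/8 = -17*2 = -34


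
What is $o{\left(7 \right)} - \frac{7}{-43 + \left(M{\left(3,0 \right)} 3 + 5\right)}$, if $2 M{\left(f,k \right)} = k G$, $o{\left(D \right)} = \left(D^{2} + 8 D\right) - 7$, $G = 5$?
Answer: $\frac{3731}{38} \approx 98.184$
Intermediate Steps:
$o{\left(D \right)} = -7 + D^{2} + 8 D$
$M{\left(f,k \right)} = \frac{5 k}{2}$ ($M{\left(f,k \right)} = \frac{k 5}{2} = \frac{5 k}{2}$)
$o{\left(7 \right)} - \frac{7}{-43 + \left(M{\left(3,0 \right)} 3 + 5\right)} = \left(-7 + 7^{2} + 8 \cdot 7\right) - \frac{7}{-43 + \left(\frac{5}{2} \cdot 0 \cdot 3 + 5\right)} = \left(-7 + 49 + 56\right) - \frac{7}{-43 + \left(0 \cdot 3 + 5\right)} = 98 - \frac{7}{-43 + \left(0 + 5\right)} = 98 - \frac{7}{-43 + 5} = 98 - \frac{7}{-38} = 98 - - \frac{7}{38} = 98 + \frac{7}{38} = \frac{3731}{38}$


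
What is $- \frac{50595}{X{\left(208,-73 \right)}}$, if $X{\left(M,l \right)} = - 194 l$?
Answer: $- \frac{50595}{14162} \approx -3.5726$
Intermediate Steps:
$- \frac{50595}{X{\left(208,-73 \right)}} = - \frac{50595}{\left(-194\right) \left(-73\right)} = - \frac{50595}{14162}$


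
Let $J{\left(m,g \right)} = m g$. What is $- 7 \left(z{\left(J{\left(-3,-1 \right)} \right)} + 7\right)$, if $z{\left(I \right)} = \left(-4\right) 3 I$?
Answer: $203$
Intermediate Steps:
$J{\left(m,g \right)} = g m$
$z{\left(I \right)} = - 12 I$
$- 7 \left(z{\left(J{\left(-3,-1 \right)} \right)} + 7\right) = - 7 \left(- 12 \left(\left(-1\right) \left(-3\right)\right) + 7\right) = - 7 \left(\left(-12\right) 3 + 7\right) = - 7 \left(-36 + 7\right) = \left(-7\right) \left(-29\right) = 203$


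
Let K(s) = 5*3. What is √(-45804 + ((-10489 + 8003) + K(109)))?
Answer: 5*I*√1931 ≈ 219.72*I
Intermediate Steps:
K(s) = 15
√(-45804 + ((-10489 + 8003) + K(109))) = √(-45804 + ((-10489 + 8003) + 15)) = √(-45804 + (-2486 + 15)) = √(-45804 - 2471) = √(-48275) = 5*I*√1931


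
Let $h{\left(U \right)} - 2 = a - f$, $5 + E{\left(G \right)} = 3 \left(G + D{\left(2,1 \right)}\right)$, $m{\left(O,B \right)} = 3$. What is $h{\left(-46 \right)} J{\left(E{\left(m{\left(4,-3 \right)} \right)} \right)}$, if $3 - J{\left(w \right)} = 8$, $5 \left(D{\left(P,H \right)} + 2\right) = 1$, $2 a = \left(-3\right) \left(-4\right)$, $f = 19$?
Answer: $55$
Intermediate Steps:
$a = 6$ ($a = \frac{\left(-3\right) \left(-4\right)}{2} = \frac{1}{2} \cdot 12 = 6$)
$D{\left(P,H \right)} = - \frac{9}{5}$ ($D{\left(P,H \right)} = -2 + \frac{1}{5} \cdot 1 = -2 + \frac{1}{5} = - \frac{9}{5}$)
$E{\left(G \right)} = - \frac{52}{5} + 3 G$ ($E{\left(G \right)} = -5 + 3 \left(G - \frac{9}{5}\right) = -5 + 3 \left(- \frac{9}{5} + G\right) = -5 + \left(- \frac{27}{5} + 3 G\right) = - \frac{52}{5} + 3 G$)
$h{\left(U \right)} = -11$ ($h{\left(U \right)} = 2 + \left(6 - 19\right) = 2 - 13 = -11$)
$J{\left(w \right)} = -5$ ($J{\left(w \right)} = 3 - 8 = -5$)
$h{\left(-46 \right)} J{\left(E{\left(m{\left(4,-3 \right)} \right)} \right)} = \left(-11\right) \left(-5\right) = 55$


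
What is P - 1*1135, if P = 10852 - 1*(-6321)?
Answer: 16038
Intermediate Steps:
P = 17173 (P = 10852 + 6321 = 17173)
P - 1*1135 = 17173 - 1*1135 = 17173 - 1135 = 16038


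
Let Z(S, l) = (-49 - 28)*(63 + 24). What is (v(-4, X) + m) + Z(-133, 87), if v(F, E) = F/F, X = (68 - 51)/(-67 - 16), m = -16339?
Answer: -23037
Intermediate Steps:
X = -17/83 (X = 17/(-83) = 17*(-1/83) = -17/83 ≈ -0.20482)
v(F, E) = 1
Z(S, l) = -6699 (Z(S, l) = -77*87 = -6699)
(v(-4, X) + m) + Z(-133, 87) = (1 - 16339) - 6699 = -16338 - 6699 = -23037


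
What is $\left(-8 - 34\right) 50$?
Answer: $-2100$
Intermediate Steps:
$\left(-8 - 34\right) 50 = \left(-42\right) 50 = -2100$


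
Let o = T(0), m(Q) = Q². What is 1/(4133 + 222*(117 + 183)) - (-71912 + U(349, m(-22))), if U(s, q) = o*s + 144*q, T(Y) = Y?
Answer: 156744329/70733 ≈ 2216.0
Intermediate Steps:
o = 0
U(s, q) = 144*q (U(s, q) = 0*s + 144*q = 0 + 144*q = 144*q)
1/(4133 + 222*(117 + 183)) - (-71912 + U(349, m(-22))) = 1/(4133 + 222*(117 + 183)) - (-71912 + 144*(-22)²) = 1/(4133 + 222*300) - (-71912 + 144*484) = 1/(4133 + 66600) - (-71912 + 69696) = 1/70733 - 1*(-2216) = 1/70733 + 2216 = 156744329/70733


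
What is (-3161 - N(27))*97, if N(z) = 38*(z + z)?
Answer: -505661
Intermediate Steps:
N(z) = 76*z (N(z) = 38*(2*z) = 76*z)
(-3161 - N(27))*97 = (-3161 - 76*27)*97 = (-3161 - 1*2052)*97 = (-3161 - 2052)*97 = -5213*97 = -505661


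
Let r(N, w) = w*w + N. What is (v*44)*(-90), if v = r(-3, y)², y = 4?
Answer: -669240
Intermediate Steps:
r(N, w) = N + w² (r(N, w) = w² + N = N + w²)
v = 169 (v = (-3 + 4²)² = (-3 + 16)² = 13² = 169)
(v*44)*(-90) = (169*44)*(-90) = 7436*(-90) = -669240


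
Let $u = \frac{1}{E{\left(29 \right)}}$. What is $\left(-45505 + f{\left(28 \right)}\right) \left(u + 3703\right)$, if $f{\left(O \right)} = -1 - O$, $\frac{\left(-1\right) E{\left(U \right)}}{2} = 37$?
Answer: $- \frac{6238636107}{37} \approx -1.6861 \cdot 10^{8}$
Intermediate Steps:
$E{\left(U \right)} = -74$ ($E{\left(U \right)} = \left(-2\right) 37 = -74$)
$u = - \frac{1}{74}$ ($u = \frac{1}{-74} = - \frac{1}{74} \approx -0.013514$)
$\left(-45505 + f{\left(28 \right)}\right) \left(u + 3703\right) = \left(-45505 - 29\right) \left(- \frac{1}{74} + 3703\right) = \left(-45505 - 29\right) \frac{274021}{74} = \left(-45534\right) \frac{274021}{74} = - \frac{6238636107}{37}$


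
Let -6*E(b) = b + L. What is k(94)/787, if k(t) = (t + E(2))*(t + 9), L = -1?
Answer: 57989/4722 ≈ 12.281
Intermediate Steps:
E(b) = ⅙ - b/6 (E(b) = -(b - 1)/6 = -(-1 + b)/6 = ⅙ - b/6)
k(t) = (9 + t)*(-⅙ + t) (k(t) = (t + (⅙ - ⅙*2))*(t + 9) = (t + (⅙ - ⅓))*(9 + t) = (t - ⅙)*(9 + t) = (-⅙ + t)*(9 + t) = (9 + t)*(-⅙ + t))
k(94)/787 = (-3/2 + 94² + (53/6)*94)/787 = (-3/2 + 8836 + 2491/3)*(1/787) = (57989/6)*(1/787) = 57989/4722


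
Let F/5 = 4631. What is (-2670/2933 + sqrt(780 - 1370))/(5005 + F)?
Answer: -267/8259328 + I*sqrt(590)/28160 ≈ -3.2327e-5 + 0.00086257*I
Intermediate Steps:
F = 23155 (F = 5*4631 = 23155)
(-2670/2933 + sqrt(780 - 1370))/(5005 + F) = (-2670/2933 + sqrt(780 - 1370))/(5005 + 23155) = (-2670*1/2933 + sqrt(-590))/28160 = (-2670/2933 + I*sqrt(590))*(1/28160) = -267/8259328 + I*sqrt(590)/28160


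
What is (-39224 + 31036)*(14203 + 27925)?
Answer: -344944064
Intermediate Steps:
(-39224 + 31036)*(14203 + 27925) = -8188*42128 = -344944064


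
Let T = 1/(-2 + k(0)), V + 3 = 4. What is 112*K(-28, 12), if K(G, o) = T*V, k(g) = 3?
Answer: 112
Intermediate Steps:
V = 1 (V = -3 + 4 = 1)
T = 1 (T = 1/(-2 + 3) = 1/1 = 1)
K(G, o) = 1 (K(G, o) = 1*1 = 1)
112*K(-28, 12) = 112*1 = 112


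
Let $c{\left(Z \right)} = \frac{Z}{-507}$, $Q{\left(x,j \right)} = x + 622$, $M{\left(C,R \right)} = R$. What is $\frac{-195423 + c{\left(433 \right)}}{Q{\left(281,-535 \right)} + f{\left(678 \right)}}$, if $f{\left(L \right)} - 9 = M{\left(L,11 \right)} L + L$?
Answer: $- \frac{49539947}{2293668} \approx -21.599$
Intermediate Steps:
$Q{\left(x,j \right)} = 622 + x$
$c{\left(Z \right)} = - \frac{Z}{507}$ ($c{\left(Z \right)} = Z \left(- \frac{1}{507}\right) = - \frac{Z}{507}$)
$f{\left(L \right)} = 9 + 12 L$ ($f{\left(L \right)} = 9 + \left(11 L + L\right) = 9 + 12 L$)
$\frac{-195423 + c{\left(433 \right)}}{Q{\left(281,-535 \right)} + f{\left(678 \right)}} = \frac{-195423 - \frac{433}{507}}{\left(622 + 281\right) + \left(9 + 12 \cdot 678\right)} = \frac{-195423 - \frac{433}{507}}{903 + \left(9 + 8136\right)} = - \frac{99079894}{507 \left(903 + 8145\right)} = - \frac{99079894}{507 \cdot 9048} = \left(- \frac{99079894}{507}\right) \frac{1}{9048} = - \frac{49539947}{2293668}$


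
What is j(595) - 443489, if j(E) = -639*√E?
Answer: -443489 - 639*√595 ≈ -4.5908e+5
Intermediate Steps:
j(595) - 443489 = -639*√595 - 443489 = -443489 - 639*√595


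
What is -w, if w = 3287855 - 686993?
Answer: -2600862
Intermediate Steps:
w = 2600862
-w = -1*2600862 = -2600862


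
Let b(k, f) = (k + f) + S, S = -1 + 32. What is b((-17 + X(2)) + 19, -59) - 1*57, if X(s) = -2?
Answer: -85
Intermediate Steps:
S = 31
b(k, f) = 31 + f + k (b(k, f) = (k + f) + 31 = (f + k) + 31 = 31 + f + k)
b((-17 + X(2)) + 19, -59) - 1*57 = (31 - 59 + ((-17 - 2) + 19)) - 1*57 = (31 - 59 + (-19 + 19)) - 57 = (31 - 59 + 0) - 57 = -28 - 57 = -85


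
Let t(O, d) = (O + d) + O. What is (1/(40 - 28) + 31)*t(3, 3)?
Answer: 1119/4 ≈ 279.75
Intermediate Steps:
t(O, d) = d + 2*O
(1/(40 - 28) + 31)*t(3, 3) = (1/(40 - 28) + 31)*(3 + 2*3) = (1/12 + 31)*(3 + 6) = (1/12 + 31)*9 = (373/12)*9 = 1119/4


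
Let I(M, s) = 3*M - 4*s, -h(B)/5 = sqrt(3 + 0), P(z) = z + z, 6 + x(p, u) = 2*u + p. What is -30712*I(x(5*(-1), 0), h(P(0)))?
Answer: 1013496 - 614240*sqrt(3) ≈ -50399.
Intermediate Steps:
x(p, u) = -6 + p + 2*u (x(p, u) = -6 + (2*u + p) = -6 + (p + 2*u) = -6 + p + 2*u)
P(z) = 2*z
h(B) = -5*sqrt(3) (h(B) = -5*sqrt(3 + 0) = -5*sqrt(3))
I(M, s) = -4*s + 3*M
-30712*I(x(5*(-1), 0), h(P(0))) = -30712*(-(-20)*sqrt(3) + 3*(-6 + 5*(-1) + 2*0)) = -30712*(20*sqrt(3) + 3*(-6 - 5 + 0)) = -30712*(20*sqrt(3) + 3*(-11)) = -30712*(20*sqrt(3) - 33) = -30712*(-33 + 20*sqrt(3)) = 1013496 - 614240*sqrt(3)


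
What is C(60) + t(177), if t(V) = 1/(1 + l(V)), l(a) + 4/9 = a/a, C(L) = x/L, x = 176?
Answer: 751/210 ≈ 3.5762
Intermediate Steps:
C(L) = 176/L
l(a) = 5/9 (l(a) = -4/9 + a/a = -4/9 + 1 = 5/9)
t(V) = 9/14 (t(V) = 1/(1 + 5/9) = 1/(14/9) = 9/14)
C(60) + t(177) = 176/60 + 9/14 = 176*(1/60) + 9/14 = 44/15 + 9/14 = 751/210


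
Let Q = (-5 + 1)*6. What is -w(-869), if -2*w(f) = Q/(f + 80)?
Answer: 4/263 ≈ 0.015209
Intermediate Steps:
Q = -24 (Q = -4*6 = -24)
w(f) = 12/(80 + f) (w(f) = -(-12)/(f + 80) = -(-12)/(80 + f) = 12/(80 + f))
-w(-869) = -12/(80 - 869) = -12/(-789) = -12*(-1)/789 = -1*(-4/263) = 4/263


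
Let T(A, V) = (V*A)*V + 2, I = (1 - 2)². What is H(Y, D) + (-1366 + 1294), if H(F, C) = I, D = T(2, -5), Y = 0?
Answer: -71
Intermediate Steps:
I = 1 (I = (-1)² = 1)
T(A, V) = 2 + A*V² (T(A, V) = (A*V)*V + 2 = A*V² + 2 = 2 + A*V²)
D = 52 (D = 2 + 2*(-5)² = 2 + 2*25 = 2 + 50 = 52)
H(F, C) = 1
H(Y, D) + (-1366 + 1294) = 1 + (-1366 + 1294) = 1 - 72 = -71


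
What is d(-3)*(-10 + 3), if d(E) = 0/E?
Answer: 0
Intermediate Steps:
d(E) = 0
d(-3)*(-10 + 3) = 0*(-10 + 3) = 0*(-7) = 0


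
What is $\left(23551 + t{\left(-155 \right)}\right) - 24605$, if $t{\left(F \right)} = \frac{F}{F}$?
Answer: $-1053$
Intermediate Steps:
$t{\left(F \right)} = 1$
$\left(23551 + t{\left(-155 \right)}\right) - 24605 = \left(23551 + 1\right) - 24605 = 23552 - 24605 = -1053$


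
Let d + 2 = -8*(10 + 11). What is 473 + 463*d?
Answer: -78237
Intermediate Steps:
d = -170 (d = -2 - 8*(10 + 11) = -2 - 8*21 = -2 - 168 = -170)
473 + 463*d = 473 + 463*(-170) = 473 - 78710 = -78237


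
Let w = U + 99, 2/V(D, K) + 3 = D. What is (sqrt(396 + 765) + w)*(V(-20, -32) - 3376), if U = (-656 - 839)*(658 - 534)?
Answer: 14387069650/23 - 232950*sqrt(129)/23 ≈ 6.2541e+8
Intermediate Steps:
V(D, K) = 2/(-3 + D)
U = -185380 (U = -1495*124 = -185380)
w = -185281 (w = -185380 + 99 = -185281)
(sqrt(396 + 765) + w)*(V(-20, -32) - 3376) = (sqrt(396 + 765) - 185281)*(2/(-3 - 20) - 3376) = (sqrt(1161) - 185281)*(2/(-23) - 3376) = (3*sqrt(129) - 185281)*(2*(-1/23) - 3376) = (-185281 + 3*sqrt(129))*(-2/23 - 3376) = (-185281 + 3*sqrt(129))*(-77650/23) = 14387069650/23 - 232950*sqrt(129)/23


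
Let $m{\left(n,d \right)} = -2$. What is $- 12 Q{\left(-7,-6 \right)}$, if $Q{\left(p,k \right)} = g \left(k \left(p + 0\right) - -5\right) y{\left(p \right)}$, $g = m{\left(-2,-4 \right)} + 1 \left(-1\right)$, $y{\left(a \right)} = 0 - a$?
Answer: $11844$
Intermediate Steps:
$y{\left(a \right)} = - a$
$g = -3$ ($g = -2 + 1 \left(-1\right) = -2 - 1 = -3$)
$Q{\left(p,k \right)} = - p \left(-15 - 3 k p\right)$ ($Q{\left(p,k \right)} = - 3 \left(k \left(p + 0\right) - -5\right) \left(- p\right) = - 3 \left(k p + 5\right) \left(- p\right) = - 3 \left(5 + k p\right) \left(- p\right) = \left(-15 - 3 k p\right) \left(- p\right) = - p \left(-15 - 3 k p\right)$)
$- 12 Q{\left(-7,-6 \right)} = - 12 \cdot 3 \left(-7\right) \left(5 - -42\right) = - 12 \cdot 3 \left(-7\right) \left(5 + 42\right) = - 12 \cdot 3 \left(-7\right) 47 = \left(-12\right) \left(-987\right) = 11844$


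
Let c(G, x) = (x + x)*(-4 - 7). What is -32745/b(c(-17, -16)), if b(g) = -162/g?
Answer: 1921040/27 ≈ 71150.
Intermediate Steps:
c(G, x) = -22*x (c(G, x) = (2*x)*(-11) = -22*x)
-32745/b(c(-17, -16)) = -32745/((-162/((-22*(-16))))) = -32745/((-162/352)) = -32745/((-162*1/352)) = -32745/(-81/176) = -32745*(-176/81) = 1921040/27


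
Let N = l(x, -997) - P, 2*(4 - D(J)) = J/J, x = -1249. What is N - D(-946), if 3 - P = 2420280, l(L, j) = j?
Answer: 4838553/2 ≈ 2.4193e+6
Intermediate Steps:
P = -2420277 (P = 3 - 1*2420280 = 3 - 2420280 = -2420277)
D(J) = 7/2 (D(J) = 4 - J/(2*J) = 4 - 1/2*1 = 4 - 1/2 = 7/2)
N = 2419280 (N = -997 - 1*(-2420277) = -997 + 2420277 = 2419280)
N - D(-946) = 2419280 - 1*7/2 = 2419280 - 7/2 = 4838553/2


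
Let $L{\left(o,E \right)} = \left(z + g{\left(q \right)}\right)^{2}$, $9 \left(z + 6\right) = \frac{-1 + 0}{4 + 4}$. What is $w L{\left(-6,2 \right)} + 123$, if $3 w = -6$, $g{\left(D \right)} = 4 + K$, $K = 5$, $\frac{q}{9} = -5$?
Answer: $\frac{272591}{2592} \approx 105.17$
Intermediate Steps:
$q = -45$ ($q = 9 \left(-5\right) = -45$)
$g{\left(D \right)} = 9$ ($g{\left(D \right)} = 4 + 5 = 9$)
$w = -2$ ($w = \frac{1}{3} \left(-6\right) = -2$)
$z = - \frac{433}{72}$ ($z = -6 + \frac{\left(-1 + 0\right) \frac{1}{4 + 4}}{9} = -6 + \frac{\left(-1\right) \frac{1}{8}}{9} = -6 + \frac{1}{9} \left(- \frac{1}{8}\right) = -6 - \frac{1}{72} = - \frac{433}{72} \approx -6.0139$)
$L{\left(o,E \right)} = \frac{46225}{5184}$ ($L{\left(o,E \right)} = \left(- \frac{433}{72} + 9\right)^{2} = \left(\frac{215}{72}\right)^{2} = \frac{46225}{5184}$)
$w L{\left(-6,2 \right)} + 123 = \left(-2\right) \frac{46225}{5184} + 123 = - \frac{46225}{2592} + 123 = \frac{272591}{2592}$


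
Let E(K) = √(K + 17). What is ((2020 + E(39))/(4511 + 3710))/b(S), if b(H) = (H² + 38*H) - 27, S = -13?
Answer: -505/723448 - √14/1446896 ≈ -0.00070063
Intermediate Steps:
b(H) = -27 + H² + 38*H
E(K) = √(17 + K)
((2020 + E(39))/(4511 + 3710))/b(S) = ((2020 + √(17 + 39))/(4511 + 3710))/(-27 + (-13)² + 38*(-13)) = ((2020 + √56)/8221)/(-27 + 169 - 494) = ((2020 + 2*√14)*(1/8221))/(-352) = (2020/8221 + 2*√14/8221)*(-1/352) = -505/723448 - √14/1446896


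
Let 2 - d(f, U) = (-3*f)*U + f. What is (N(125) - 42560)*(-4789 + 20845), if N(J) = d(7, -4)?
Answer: -684772344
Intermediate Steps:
d(f, U) = 2 - f + 3*U*f (d(f, U) = 2 - ((-3*f)*U + f) = 2 - (-3*U*f + f) = 2 - (f - 3*U*f) = 2 + (-f + 3*U*f) = 2 - f + 3*U*f)
N(J) = -89 (N(J) = 2 - 1*7 + 3*(-4)*7 = 2 - 7 - 84 = -89)
(N(125) - 42560)*(-4789 + 20845) = (-89 - 42560)*(-4789 + 20845) = -42649*16056 = -684772344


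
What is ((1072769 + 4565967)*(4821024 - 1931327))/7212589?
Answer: 16294238502992/7212589 ≈ 2.2591e+6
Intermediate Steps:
((1072769 + 4565967)*(4821024 - 1931327))/7212589 = (5638736*2889697)*(1/7212589) = 16294238502992*(1/7212589) = 16294238502992/7212589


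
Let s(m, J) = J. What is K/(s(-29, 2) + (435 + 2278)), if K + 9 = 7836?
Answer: 2609/905 ≈ 2.8829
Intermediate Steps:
K = 7827 (K = -9 + 7836 = 7827)
K/(s(-29, 2) + (435 + 2278)) = 7827/(2 + (435 + 2278)) = 7827/(2 + 2713) = 7827/2715 = 7827*(1/2715) = 2609/905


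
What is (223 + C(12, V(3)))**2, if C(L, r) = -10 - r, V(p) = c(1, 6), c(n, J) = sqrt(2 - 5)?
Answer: (213 - I*sqrt(3))**2 ≈ 45366.0 - 737.9*I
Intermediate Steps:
c(n, J) = I*sqrt(3) (c(n, J) = sqrt(-3) = I*sqrt(3))
V(p) = I*sqrt(3)
(223 + C(12, V(3)))**2 = (223 + (-10 - I*sqrt(3)))**2 = (213 - I*sqrt(3))**2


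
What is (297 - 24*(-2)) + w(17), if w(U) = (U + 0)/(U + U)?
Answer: 691/2 ≈ 345.50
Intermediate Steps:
w(U) = ½ (w(U) = U/((2*U)) = U*(1/(2*U)) = ½)
(297 - 24*(-2)) + w(17) = (297 - 24*(-2)) + ½ = (297 + 48) + ½ = 345 + ½ = 691/2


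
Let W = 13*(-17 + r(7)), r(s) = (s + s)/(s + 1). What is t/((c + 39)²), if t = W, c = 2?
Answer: -793/6724 ≈ -0.11794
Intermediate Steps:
r(s) = 2*s/(1 + s) (r(s) = (2*s)/(1 + s) = 2*s/(1 + s))
W = -793/4 (W = 13*(-17 + 2*7/(1 + 7)) = 13*(-17 + 2*7/8) = 13*(-17 + 2*7*(⅛)) = 13*(-17 + 7/4) = 13*(-61/4) = -793/4 ≈ -198.25)
t = -793/4 ≈ -198.25
t/((c + 39)²) = -793/(4*(2 + 39)²) = -793/(4*(41²)) = -793/4/1681 = -793/4*1/1681 = -793/6724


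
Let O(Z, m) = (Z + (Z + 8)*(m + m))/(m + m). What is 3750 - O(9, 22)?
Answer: 164243/44 ≈ 3732.8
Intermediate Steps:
O(Z, m) = (Z + 2*m*(8 + Z))/(2*m) (O(Z, m) = (Z + (8 + Z)*(2*m))/((2*m)) = (Z + 2*m*(8 + Z))*(1/(2*m)) = (Z + 2*m*(8 + Z))/(2*m))
3750 - O(9, 22) = 3750 - (8 + 9 + (1/2)*9/22) = 3750 - (8 + 9 + (1/2)*9*(1/22)) = 3750 - (8 + 9 + 9/44) = 3750 - 1*757/44 = 3750 - 757/44 = 164243/44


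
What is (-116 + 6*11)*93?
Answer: -4650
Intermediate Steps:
(-116 + 6*11)*93 = (-116 + 66)*93 = -50*93 = -4650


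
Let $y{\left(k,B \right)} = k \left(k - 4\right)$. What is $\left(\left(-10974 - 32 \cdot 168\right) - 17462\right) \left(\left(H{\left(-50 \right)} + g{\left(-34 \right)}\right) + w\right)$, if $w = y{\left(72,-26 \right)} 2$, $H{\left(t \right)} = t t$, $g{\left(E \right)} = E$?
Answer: $-414467496$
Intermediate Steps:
$H{\left(t \right)} = t^{2}$
$y{\left(k,B \right)} = k \left(-4 + k\right)$
$w = 9792$ ($w = 72 \left(-4 + 72\right) 2 = 72 \cdot 68 \cdot 2 = 4896 \cdot 2 = 9792$)
$\left(\left(-10974 - 32 \cdot 168\right) - 17462\right) \left(\left(H{\left(-50 \right)} + g{\left(-34 \right)}\right) + w\right) = \left(\left(-10974 - 32 \cdot 168\right) - 17462\right) \left(\left(\left(-50\right)^{2} - 34\right) + 9792\right) = \left(\left(-10974 - 5376\right) - 17462\right) \left(\left(2500 - 34\right) + 9792\right) = \left(\left(-10974 - 5376\right) - 17462\right) \left(2466 + 9792\right) = \left(-16350 - 17462\right) 12258 = \left(-33812\right) 12258 = -414467496$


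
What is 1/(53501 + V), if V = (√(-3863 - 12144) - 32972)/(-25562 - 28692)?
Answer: 157481795965404/8425529272985619083 + 54254*I*√16007/8425529272985619083 ≈ 1.8691e-5 + 8.1468e-13*I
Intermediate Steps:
V = 16486/27127 - I*√16007/54254 (V = (√(-16007) - 32972)/(-54254) = (I*√16007 - 32972)*(-1/54254) = (-32972 + I*√16007)*(-1/54254) = 16486/27127 - I*√16007/54254 ≈ 0.60773 - 0.002332*I)
1/(53501 + V) = 1/(53501 + (16486/27127 - I*√16007/54254)) = 1/(1451338113/27127 - I*√16007/54254)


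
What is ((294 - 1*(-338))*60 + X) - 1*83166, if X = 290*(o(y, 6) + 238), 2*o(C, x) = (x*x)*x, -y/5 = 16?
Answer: 55094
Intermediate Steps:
y = -80 (y = -5*16 = -80)
o(C, x) = x³/2 (o(C, x) = ((x*x)*x)/2 = (x²*x)/2 = x³/2)
X = 100340 (X = 290*((½)*6³ + 238) = 290*((½)*216 + 238) = 290*(108 + 238) = 290*346 = 100340)
((294 - 1*(-338))*60 + X) - 1*83166 = ((294 - 1*(-338))*60 + 100340) - 1*83166 = ((294 + 338)*60 + 100340) - 83166 = (632*60 + 100340) - 83166 = (37920 + 100340) - 83166 = 138260 - 83166 = 55094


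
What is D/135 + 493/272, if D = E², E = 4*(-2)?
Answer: 4939/2160 ≈ 2.2866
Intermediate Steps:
E = -8
D = 64 (D = (-8)² = 64)
D/135 + 493/272 = 64/135 + 493/272 = 64*(1/135) + 493*(1/272) = 64/135 + 29/16 = 4939/2160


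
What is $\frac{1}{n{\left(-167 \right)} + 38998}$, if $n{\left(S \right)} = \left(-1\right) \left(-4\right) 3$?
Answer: $\frac{1}{39010} \approx 2.5634 \cdot 10^{-5}$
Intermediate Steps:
$n{\left(S \right)} = 12$ ($n{\left(S \right)} = 4 \cdot 3 = 12$)
$\frac{1}{n{\left(-167 \right)} + 38998} = \frac{1}{12 + 38998} = \frac{1}{39010}$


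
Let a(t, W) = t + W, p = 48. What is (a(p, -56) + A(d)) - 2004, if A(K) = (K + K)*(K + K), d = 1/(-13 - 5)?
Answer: -162971/81 ≈ -2012.0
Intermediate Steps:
a(t, W) = W + t
d = -1/18 (d = 1/(-18) = -1/18 ≈ -0.055556)
A(K) = 4*K² (A(K) = (2*K)*(2*K) = 4*K²)
(a(p, -56) + A(d)) - 2004 = ((-56 + 48) + 4*(-1/18)²) - 2004 = (-8 + 4*(1/324)) - 2004 = (-8 + 1/81) - 2004 = -647/81 - 2004 = -162971/81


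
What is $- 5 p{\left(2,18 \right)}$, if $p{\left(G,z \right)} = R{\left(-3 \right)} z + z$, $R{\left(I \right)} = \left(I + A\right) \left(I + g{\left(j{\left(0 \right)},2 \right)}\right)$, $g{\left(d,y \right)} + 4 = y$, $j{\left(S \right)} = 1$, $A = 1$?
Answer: $-990$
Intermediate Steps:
$g{\left(d,y \right)} = -4 + y$
$R{\left(I \right)} = \left(1 + I\right) \left(-2 + I\right)$ ($R{\left(I \right)} = \left(I + 1\right) \left(I + \left(-4 + 2\right)\right) = \left(1 + I\right) \left(I - 2\right) = \left(1 + I\right) \left(-2 + I\right)$)
$p{\left(G,z \right)} = 11 z$ ($p{\left(G,z \right)} = \left(-2 + \left(-3\right)^{2} - -3\right) z + z = \left(-2 + 9 + 3\right) z + z = 10 z + z = 11 z$)
$- 5 p{\left(2,18 \right)} = - 5 \cdot 11 \cdot 18 = \left(-5\right) 198 = -990$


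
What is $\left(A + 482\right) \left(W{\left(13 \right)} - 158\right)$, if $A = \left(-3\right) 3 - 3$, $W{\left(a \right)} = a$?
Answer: $-68150$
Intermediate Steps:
$A = -12$ ($A = -9 - 3 = -12$)
$\left(A + 482\right) \left(W{\left(13 \right)} - 158\right) = \left(-12 + 482\right) \left(13 - 158\right) = 470 \left(-145\right) = -68150$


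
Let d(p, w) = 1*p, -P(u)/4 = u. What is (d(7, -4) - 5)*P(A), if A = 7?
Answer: -56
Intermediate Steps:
P(u) = -4*u
d(p, w) = p
(d(7, -4) - 5)*P(A) = (7 - 5)*(-4*7) = 2*(-28) = -56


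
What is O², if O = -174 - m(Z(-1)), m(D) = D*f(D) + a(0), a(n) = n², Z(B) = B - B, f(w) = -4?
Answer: 30276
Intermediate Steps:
Z(B) = 0
m(D) = -4*D (m(D) = D*(-4) + 0² = -4*D + 0 = -4*D)
O = -174 (O = -174 - (-4)*0 = -174 - 1*0 = -174 + 0 = -174)
O² = (-174)² = 30276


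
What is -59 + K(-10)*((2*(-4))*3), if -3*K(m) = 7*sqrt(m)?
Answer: -59 + 56*I*sqrt(10) ≈ -59.0 + 177.09*I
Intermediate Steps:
K(m) = -7*sqrt(m)/3
-59 + K(-10)*((2*(-4))*3) = -59 + (-7*I*sqrt(10)/3)*((2*(-4))*3) = -59 + (-7*I*sqrt(10)/3)*(-8*3) = -59 - 7*I*sqrt(10)/3*(-24) = -59 + 56*I*sqrt(10)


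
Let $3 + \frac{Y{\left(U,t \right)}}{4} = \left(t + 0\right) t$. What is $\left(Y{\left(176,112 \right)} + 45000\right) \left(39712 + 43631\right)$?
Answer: $7931253252$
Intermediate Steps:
$Y{\left(U,t \right)} = -12 + 4 t^{2}$ ($Y{\left(U,t \right)} = -12 + 4 \left(t + 0\right) t = -12 + 4 t t = -12 + 4 t^{2}$)
$\left(Y{\left(176,112 \right)} + 45000\right) \left(39712 + 43631\right) = \left(\left(-12 + 4 \cdot 112^{2}\right) + 45000\right) \left(39712 + 43631\right) = \left(\left(-12 + 4 \cdot 12544\right) + 45000\right) 83343 = \left(\left(-12 + 50176\right) + 45000\right) 83343 = \left(50164 + 45000\right) 83343 = 95164 \cdot 83343 = 7931253252$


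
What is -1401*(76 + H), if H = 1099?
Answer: -1646175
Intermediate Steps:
-1401*(76 + H) = -1401*(76 + 1099) = -1401*1175 = -1646175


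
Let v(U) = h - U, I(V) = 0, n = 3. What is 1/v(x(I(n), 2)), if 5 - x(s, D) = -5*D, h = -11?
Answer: -1/26 ≈ -0.038462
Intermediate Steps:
x(s, D) = 5 + 5*D (x(s, D) = 5 - (-5)*D = 5 + 5*D)
v(U) = -11 - U
1/v(x(I(n), 2)) = 1/(-11 - (5 + 5*2)) = 1/(-11 - (5 + 10)) = 1/(-11 - 1*15) = 1/(-11 - 15) = 1/(-26) = -1/26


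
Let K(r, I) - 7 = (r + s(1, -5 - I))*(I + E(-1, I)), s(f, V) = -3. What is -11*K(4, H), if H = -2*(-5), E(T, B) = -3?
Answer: -154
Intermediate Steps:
H = 10
K(r, I) = 7 + (-3 + I)*(-3 + r) (K(r, I) = 7 + (r - 3)*(I - 3) = 7 + (-3 + r)*(-3 + I) = 7 + (-3 + I)*(-3 + r))
-11*K(4, H) = -11*(16 - 3*10 - 3*4 + 10*4) = -11*(16 - 30 - 12 + 40) = -11*14 = -154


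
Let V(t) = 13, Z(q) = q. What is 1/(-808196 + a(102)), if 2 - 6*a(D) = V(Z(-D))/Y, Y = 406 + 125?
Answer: -3186/2574911407 ≈ -1.2373e-6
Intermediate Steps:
Y = 531
a(D) = 1049/3186 (a(D) = ⅓ - 13/(6*531) = ⅓ - ⅙*13/531 = ⅓ - 13/3186 = 1049/3186)
1/(-808196 + a(102)) = 1/(-808196 + 1049/3186) = 1/(-2574911407/3186) = -3186/2574911407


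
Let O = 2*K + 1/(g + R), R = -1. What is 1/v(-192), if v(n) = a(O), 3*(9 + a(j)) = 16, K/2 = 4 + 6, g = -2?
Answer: -3/11 ≈ -0.27273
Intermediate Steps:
K = 20 (K = 2*(4 + 6) = 2*10 = 20)
O = 119/3 (O = 2*20 + 1/(-2 - 1) = 40 + 1/(-3) = 40 - ⅓ = 119/3 ≈ 39.667)
a(j) = -11/3 (a(j) = -9 + (⅓)*16 = -9 + 16/3 = -11/3)
v(n) = -11/3
1/v(-192) = 1/(-11/3) = -3/11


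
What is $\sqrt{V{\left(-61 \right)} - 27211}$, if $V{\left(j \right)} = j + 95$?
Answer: $i \sqrt{27177} \approx 164.85 i$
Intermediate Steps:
$V{\left(j \right)} = 95 + j$
$\sqrt{V{\left(-61 \right)} - 27211} = \sqrt{\left(95 - 61\right) - 27211} = \sqrt{34 - 27211} = \sqrt{-27177} = i \sqrt{27177}$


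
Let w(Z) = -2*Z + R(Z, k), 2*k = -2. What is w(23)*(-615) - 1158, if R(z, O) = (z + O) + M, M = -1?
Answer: 14217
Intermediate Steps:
k = -1 (k = (½)*(-2) = -1)
R(z, O) = -1 + O + z (R(z, O) = (z + O) - 1 = (O + z) - 1 = -1 + O + z)
w(Z) = -2 - Z (w(Z) = -2*Z + (-1 - 1 + Z) = -2*Z + (-2 + Z) = -2 - Z)
w(23)*(-615) - 1158 = (-2 - 1*23)*(-615) - 1158 = (-2 - 23)*(-615) - 1158 = -25*(-615) - 1158 = 15375 - 1158 = 14217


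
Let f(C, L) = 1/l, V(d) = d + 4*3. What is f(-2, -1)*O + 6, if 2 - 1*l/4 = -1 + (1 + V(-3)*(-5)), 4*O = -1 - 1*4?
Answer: 4507/752 ≈ 5.9933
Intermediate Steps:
V(d) = 12 + d (V(d) = d + 12 = 12 + d)
O = -5/4 (O = (-1 - 1*4)/4 = (-1 - 4)/4 = (¼)*(-5) = -5/4 ≈ -1.2500)
l = 188 (l = 8 - 4*(-1 + (1 + (12 - 3)*(-5))) = 8 - 4*(-1 + (1 + 9*(-5))) = 8 - 4*(-1 + (1 - 45)) = 8 - 4*(-1 - 44) = 8 - 4*(-45) = 8 + 180 = 188)
f(C, L) = 1/188
f(-2, -1)*O + 6 = (1/188)*(-5/4) + 6 = -5/752 + 6 = 4507/752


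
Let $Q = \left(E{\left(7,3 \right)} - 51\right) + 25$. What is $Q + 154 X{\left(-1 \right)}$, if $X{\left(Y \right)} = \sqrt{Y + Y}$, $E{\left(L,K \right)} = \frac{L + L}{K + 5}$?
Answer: $- \frac{97}{4} + 154 i \sqrt{2} \approx -24.25 + 217.79 i$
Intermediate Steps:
$E{\left(L,K \right)} = \frac{2 L}{5 + K}$
$X{\left(Y \right)} = \sqrt{2} \sqrt{Y}$ ($X{\left(Y \right)} = \sqrt{2 Y} = \sqrt{2} \sqrt{Y}$)
$Q = - \frac{97}{4}$ ($Q = \left(2 \cdot 7 \frac{1}{5 + 3} - 51\right) + 25 = \left(2 \cdot 7 \cdot \frac{1}{8} - 51\right) + 25 = \left(\frac{7}{4} - 51\right) + 25 = - \frac{197}{4} + 25 = - \frac{97}{4} \approx -24.25$)
$Q + 154 X{\left(-1 \right)} = - \frac{97}{4} + 154 \sqrt{2} \sqrt{-1} = - \frac{97}{4} + 154 \sqrt{2} i = - \frac{97}{4} + 154 i \sqrt{2}$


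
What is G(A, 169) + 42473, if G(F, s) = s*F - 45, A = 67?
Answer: 53751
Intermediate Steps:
G(F, s) = -45 + F*s (G(F, s) = F*s - 45 = -45 + F*s)
G(A, 169) + 42473 = (-45 + 67*169) + 42473 = (-45 + 11323) + 42473 = 11278 + 42473 = 53751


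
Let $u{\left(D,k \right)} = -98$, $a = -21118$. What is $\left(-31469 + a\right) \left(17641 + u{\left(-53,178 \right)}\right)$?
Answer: $-922533741$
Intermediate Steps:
$\left(-31469 + a\right) \left(17641 + u{\left(-53,178 \right)}\right) = \left(-31469 - 21118\right) \left(17641 - 98\right) = \left(-52587\right) 17543 = -922533741$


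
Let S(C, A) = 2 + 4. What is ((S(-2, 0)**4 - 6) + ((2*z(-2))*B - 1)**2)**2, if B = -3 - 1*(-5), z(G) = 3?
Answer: 1990921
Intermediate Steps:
S(C, A) = 6
B = 2 (B = -3 + 5 = 2)
((S(-2, 0)**4 - 6) + ((2*z(-2))*B - 1)**2)**2 = ((6**4 - 6) + ((2*3)*2 - 1)**2)**2 = ((1296 - 6) + (6*2 - 1)**2)**2 = (1290 + (12 - 1)**2)**2 = (1290 + 11**2)**2 = (1290 + 121)**2 = 1411**2 = 1990921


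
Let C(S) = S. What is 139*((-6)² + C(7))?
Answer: 5977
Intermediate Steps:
139*((-6)² + C(7)) = 139*((-6)² + 7) = 139*(36 + 7) = 139*43 = 5977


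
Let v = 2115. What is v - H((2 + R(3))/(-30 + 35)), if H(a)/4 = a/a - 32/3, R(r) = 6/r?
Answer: 6461/3 ≈ 2153.7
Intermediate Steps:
H(a) = -116/3 (H(a) = 4*(a/a - 32/3) = 4*(1 - 32*⅓) = 4*(1 - 32/3) = 4*(-29/3) = -116/3)
v - H((2 + R(3))/(-30 + 35)) = 2115 - 1*(-116/3) = 2115 + 116/3 = 6461/3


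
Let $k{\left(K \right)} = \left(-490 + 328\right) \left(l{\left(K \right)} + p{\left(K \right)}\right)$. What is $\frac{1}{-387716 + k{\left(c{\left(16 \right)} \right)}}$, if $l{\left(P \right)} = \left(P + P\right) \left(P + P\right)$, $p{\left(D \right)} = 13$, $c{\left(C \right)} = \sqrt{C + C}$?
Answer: $- \frac{1}{410558} \approx -2.4357 \cdot 10^{-6}$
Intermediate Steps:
$c{\left(C \right)} = \sqrt{2} \sqrt{C}$ ($c{\left(C \right)} = \sqrt{2 C} = \sqrt{2} \sqrt{C}$)
$l{\left(P \right)} = 4 P^{2}$ ($l{\left(P \right)} = 2 P 2 P = 4 P^{2}$)
$k{\left(K \right)} = -2106 - 648 K^{2}$ ($k{\left(K \right)} = \left(-490 + 328\right) \left(4 K^{2} + 13\right) = - 162 \left(13 + 4 K^{2}\right) = -2106 - 648 K^{2}$)
$\frac{1}{-387716 + k{\left(c{\left(16 \right)} \right)}} = \frac{1}{-387716 - \left(2106 + 648 \left(\sqrt{2} \sqrt{16}\right)^{2}\right)} = \frac{1}{-387716 - \left(2106 + 648 \left(\sqrt{2} \cdot 4\right)^{2}\right)} = \frac{1}{-387716 - \left(2106 + 648 \left(4 \sqrt{2}\right)^{2}\right)} = \frac{1}{-387716 - 22842} = \frac{1}{-410558} = - \frac{1}{410558}$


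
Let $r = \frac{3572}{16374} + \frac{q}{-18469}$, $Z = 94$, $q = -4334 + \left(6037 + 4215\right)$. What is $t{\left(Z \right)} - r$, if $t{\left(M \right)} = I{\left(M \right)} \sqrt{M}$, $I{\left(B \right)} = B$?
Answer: $\frac{1405912}{13745973} + 94 \sqrt{94} \approx 911.47$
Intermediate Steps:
$q = 5918$ ($q = -4334 + 10252 = 5918$)
$r = - \frac{1405912}{13745973}$ ($r = \frac{3572}{16374} + \frac{5918}{-18469} = 3572 \cdot \frac{1}{16374} + 5918 \left(- \frac{1}{18469}\right) = \frac{1786}{8187} - \frac{538}{1679} = - \frac{1405912}{13745973} \approx -0.10228$)
$t{\left(M \right)} = M^{\frac{3}{2}}$ ($t{\left(M \right)} = M \sqrt{M} = M^{\frac{3}{2}}$)
$t{\left(Z \right)} - r = 94^{\frac{3}{2}} - - \frac{1405912}{13745973} = 94 \sqrt{94} + \frac{1405912}{13745973} = \frac{1405912}{13745973} + 94 \sqrt{94}$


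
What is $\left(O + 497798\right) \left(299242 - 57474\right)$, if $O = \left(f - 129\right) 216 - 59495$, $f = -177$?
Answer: $89987741976$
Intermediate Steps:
$O = -125591$ ($O = \left(-177 - 129\right) 216 - 59495 = \left(-306\right) 216 - 59495 = -66096 - 59495 = -125591$)
$\left(O + 497798\right) \left(299242 - 57474\right) = \left(-125591 + 497798\right) \left(299242 - 57474\right) = 372207 \cdot 241768 = 89987741976$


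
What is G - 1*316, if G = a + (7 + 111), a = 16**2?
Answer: 58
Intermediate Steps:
a = 256
G = 374 (G = 256 + (7 + 111) = 256 + 118 = 374)
G - 1*316 = 374 - 1*316 = 374 - 316 = 58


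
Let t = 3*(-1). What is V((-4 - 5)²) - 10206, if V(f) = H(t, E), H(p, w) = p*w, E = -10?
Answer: -10176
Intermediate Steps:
t = -3
V(f) = 30 (V(f) = -3*(-10) = 30)
V((-4 - 5)²) - 10206 = 30 - 10206 = -10176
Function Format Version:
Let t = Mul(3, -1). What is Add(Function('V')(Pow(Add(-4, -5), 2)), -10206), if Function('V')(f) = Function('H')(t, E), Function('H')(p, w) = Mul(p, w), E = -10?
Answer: -10176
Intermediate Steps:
t = -3
Function('V')(f) = 30 (Function('V')(f) = Mul(-3, -10) = 30)
Add(Function('V')(Pow(Add(-4, -5), 2)), -10206) = Add(30, -10206) = -10176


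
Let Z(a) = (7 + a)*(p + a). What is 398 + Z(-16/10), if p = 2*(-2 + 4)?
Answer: 10274/25 ≈ 410.96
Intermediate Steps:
p = 4 (p = 2*2 = 4)
Z(a) = (4 + a)*(7 + a) (Z(a) = (7 + a)*(4 + a) = (4 + a)*(7 + a))
398 + Z(-16/10) = 398 + (28 + (-16/10)² + 11*(-16/10)) = 398 + (28 + (-16*⅒)² + 11*(-16*⅒)) = 398 + (28 + (-8/5)² + 11*(-8/5)) = 398 + (28 + 64/25 - 88/5) = 398 + 324/25 = 10274/25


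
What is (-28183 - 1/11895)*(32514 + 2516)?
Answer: -2348668922716/2379 ≈ -9.8725e+8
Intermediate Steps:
(-28183 - 1/11895)*(32514 + 2516) = (-28183 - 1*1/11895)*35030 = (-28183 - 1/11895)*35030 = -335236786/11895*35030 = -2348668922716/2379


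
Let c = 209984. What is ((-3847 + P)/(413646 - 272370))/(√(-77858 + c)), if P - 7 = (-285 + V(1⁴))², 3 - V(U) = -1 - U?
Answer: 9320*√366/122804163 ≈ 0.0014519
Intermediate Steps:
V(U) = 4 + U (V(U) = 3 - (-1 - U) = 3 + (1 + U) = 4 + U)
P = 78407 (P = 7 + (-285 + (4 + 1⁴))² = 7 + (-285 + (4 + 1))² = 7 + (-285 + 5)² = 7 + (-280)² = 7 + 78400 = 78407)
((-3847 + P)/(413646 - 272370))/(√(-77858 + c)) = ((-3847 + 78407)/(413646 - 272370))/(√(-77858 + 209984)) = (74560/141276)/(√132126) = (74560*(1/141276))/((19*√366)) = 18640*(√366/6954)/35319 = 9320*√366/122804163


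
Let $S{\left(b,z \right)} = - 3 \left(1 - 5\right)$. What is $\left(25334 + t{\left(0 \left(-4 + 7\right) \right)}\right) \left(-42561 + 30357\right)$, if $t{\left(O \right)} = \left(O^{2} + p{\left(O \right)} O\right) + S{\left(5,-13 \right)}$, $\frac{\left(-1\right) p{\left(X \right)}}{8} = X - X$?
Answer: $-309322584$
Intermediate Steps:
$S{\left(b,z \right)} = 12$ ($S{\left(b,z \right)} = \left(-3\right) \left(-4\right) = 12$)
$p{\left(X \right)} = 0$ ($p{\left(X \right)} = - 8 \left(X - X\right) = \left(-8\right) 0 = 0$)
$t{\left(O \right)} = 12 + O^{2}$ ($t{\left(O \right)} = \left(O^{2} + 0 O\right) + 12 = \left(O^{2} + 0\right) + 12 = O^{2} + 12 = 12 + O^{2}$)
$\left(25334 + t{\left(0 \left(-4 + 7\right) \right)}\right) \left(-42561 + 30357\right) = \left(25334 + \left(12 + \left(0 \left(-4 + 7\right)\right)^{2}\right)\right) \left(-42561 + 30357\right) = \left(25334 + \left(12 + \left(0 \cdot 3\right)^{2}\right)\right) \left(-12204\right) = \left(25334 + \left(12 + 0^{2}\right)\right) \left(-12204\right) = \left(25334 + \left(12 + 0\right)\right) \left(-12204\right) = \left(25334 + 12\right) \left(-12204\right) = 25346 \left(-12204\right) = -309322584$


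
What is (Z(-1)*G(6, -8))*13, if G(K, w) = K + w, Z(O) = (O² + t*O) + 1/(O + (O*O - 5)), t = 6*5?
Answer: 3796/5 ≈ 759.20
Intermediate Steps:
t = 30
Z(O) = O² + 1/(-5 + O + O²) + 30*O (Z(O) = (O² + 30*O) + 1/(O + (O*O - 5)) = (O² + 30*O) + 1/(O + (O² - 5)) = (O² + 30*O) + 1/(O + (-5 + O²)) = (O² + 30*O) + 1/(-5 + O + O²) = O² + 1/(-5 + O + O²) + 30*O)
(Z(-1)*G(6, -8))*13 = (((1 + (-1)⁴ - 150*(-1) + 25*(-1)² + 31*(-1)³)/(-5 - 1 + (-1)²))*(6 - 8))*13 = (((1 + 1 + 150 + 25*1 + 31*(-1))/(-5 - 1 + 1))*(-2))*13 = (((1 + 1 + 150 + 25 - 31)/(-5))*(-2))*13 = (-⅕*146*(-2))*13 = -146/5*(-2)*13 = (292/5)*13 = 3796/5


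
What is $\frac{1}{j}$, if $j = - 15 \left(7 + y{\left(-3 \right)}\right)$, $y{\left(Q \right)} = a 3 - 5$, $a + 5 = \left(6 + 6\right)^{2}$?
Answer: $- \frac{1}{6285} \approx -0.00015911$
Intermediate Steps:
$a = 139$ ($a = -5 + \left(6 + 6\right)^{2} = -5 + 12^{2} = -5 + 144 = 139$)
$y{\left(Q \right)} = 412$ ($y{\left(Q \right)} = 139 \cdot 3 - 5 = 417 - 5 = 412$)
$j = -6285$ ($j = - 15 \left(7 + 412\right) = \left(-15\right) 419 = -6285$)
$\frac{1}{j} = \frac{1}{-6285} = - \frac{1}{6285}$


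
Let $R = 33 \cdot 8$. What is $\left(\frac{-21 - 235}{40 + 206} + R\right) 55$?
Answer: $\frac{1778920}{123} \approx 14463.0$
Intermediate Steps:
$R = 264$
$\left(\frac{-21 - 235}{40 + 206} + R\right) 55 = \left(\frac{-21 - 235}{40 + 206} + 264\right) 55 = \left(- \frac{256}{246} + 264\right) 55 = \left(\left(-256\right) \frac{1}{246} + 264\right) 55 = \left(- \frac{128}{123} + 264\right) 55 = \frac{32344}{123} \cdot 55 = \frac{1778920}{123}$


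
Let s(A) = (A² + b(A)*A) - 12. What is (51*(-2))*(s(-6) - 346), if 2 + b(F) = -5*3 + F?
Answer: 18768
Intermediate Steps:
b(F) = -17 + F (b(F) = -2 + (-5*3 + F) = -2 + (-15 + F) = -17 + F)
s(A) = -12 + A² + A*(-17 + A) (s(A) = (A² + (-17 + A)*A) - 12 = (A² + A*(-17 + A)) - 12 = -12 + A² + A*(-17 + A))
(51*(-2))*(s(-6) - 346) = (51*(-2))*((-12 + (-6)² - 6*(-17 - 6)) - 346) = -102*((-12 + 36 - 6*(-23)) - 346) = -102*((-12 + 36 + 138) - 346) = -102*(162 - 346) = -102*(-184) = 18768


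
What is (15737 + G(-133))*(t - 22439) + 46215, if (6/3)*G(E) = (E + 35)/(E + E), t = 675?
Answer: -6506699381/19 ≈ -3.4246e+8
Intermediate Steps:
G(E) = (35 + E)/(4*E) (G(E) = ((E + 35)/(E + E))/2 = ((35 + E)/((2*E)))/2 = ((35 + E)*(1/(2*E)))/2 = ((35 + E)/(2*E))/2 = (35 + E)/(4*E))
(15737 + G(-133))*(t - 22439) + 46215 = (15737 + (1/4)*(35 - 133)/(-133))*(675 - 22439) + 46215 = (15737 + (1/4)*(-1/133)*(-98))*(-21764) + 46215 = (15737 + 7/38)*(-21764) + 46215 = (598013/38)*(-21764) + 46215 = -6507577466/19 + 46215 = -6506699381/19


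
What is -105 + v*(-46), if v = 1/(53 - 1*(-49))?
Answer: -5378/51 ≈ -105.45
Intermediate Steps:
v = 1/102 (v = 1/(53 + 49) = 1/102 ≈ 0.0098039)
-105 + v*(-46) = -105 + (1/102)*(-46) = -105 - 23/51 = -5378/51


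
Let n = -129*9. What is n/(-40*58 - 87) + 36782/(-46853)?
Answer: -34137941/112775171 ≈ -0.30271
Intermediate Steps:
n = -1161
n/(-40*58 - 87) + 36782/(-46853) = -1161/(-40*58 - 87) + 36782/(-46853) = -1161/(-2320 - 87) + 36782*(-1/46853) = -1161/(-2407) - 36782/46853 = -1161*(-1/2407) - 36782/46853 = 1161/2407 - 36782/46853 = -34137941/112775171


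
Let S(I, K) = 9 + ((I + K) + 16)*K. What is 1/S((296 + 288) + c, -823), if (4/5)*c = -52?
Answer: 1/237033 ≈ 4.2188e-6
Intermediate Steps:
c = -65 (c = (5/4)*(-52) = -65)
S(I, K) = 9 + K*(16 + I + K) (S(I, K) = 9 + (16 + I + K)*K = 9 + K*(16 + I + K))
1/S((296 + 288) + c, -823) = 1/(9 + (-823)² + 16*(-823) + ((296 + 288) - 65)*(-823)) = 1/(9 + 677329 - 13168 + (584 - 65)*(-823)) = 1/(9 + 677329 - 13168 + 519*(-823)) = 1/(9 + 677329 - 13168 - 427137) = 1/237033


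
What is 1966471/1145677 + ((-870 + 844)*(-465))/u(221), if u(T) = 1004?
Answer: 608675839/44240758 ≈ 13.758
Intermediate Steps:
1966471/1145677 + ((-870 + 844)*(-465))/u(221) = 1966471/1145677 + ((-870 + 844)*(-465))/1004 = 1966471*(1/1145677) - 26*(-465)*(1/1004) = 151267/88129 + 12090*(1/1004) = 151267/88129 + 6045/502 = 608675839/44240758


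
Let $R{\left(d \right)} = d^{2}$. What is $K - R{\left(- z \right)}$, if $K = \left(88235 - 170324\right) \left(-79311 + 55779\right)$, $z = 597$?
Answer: $1931361939$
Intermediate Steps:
$K = 1931718348$ ($K = \left(-82089\right) \left(-23532\right) = 1931718348$)
$K - R{\left(- z \right)} = 1931718348 - \left(\left(-1\right) 597\right)^{2} = 1931718348 - \left(-597\right)^{2} = 1931718348 - 356409 = 1931361939$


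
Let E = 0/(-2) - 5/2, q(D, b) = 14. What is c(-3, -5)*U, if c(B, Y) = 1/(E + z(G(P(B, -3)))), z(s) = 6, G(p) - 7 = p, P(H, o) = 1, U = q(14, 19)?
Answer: 4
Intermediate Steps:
U = 14
G(p) = 7 + p
E = -5/2 (E = 0*(-1/2) - 5*1/2 = 0 - 5/2 = -5/2 ≈ -2.5000)
c(B, Y) = 2/7 (c(B, Y) = 1/(-5/2 + 6) = 1/(7/2) = 2/7)
c(-3, -5)*U = (2/7)*14 = 4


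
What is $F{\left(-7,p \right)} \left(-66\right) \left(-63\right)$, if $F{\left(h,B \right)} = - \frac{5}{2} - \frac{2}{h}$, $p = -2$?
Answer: $-9207$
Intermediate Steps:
$F{\left(h,B \right)} = - \frac{5}{2} - \frac{2}{h}$ ($F{\left(h,B \right)} = \left(-5\right) \frac{1}{2} - \frac{2}{h} = - \frac{5}{2} - \frac{2}{h}$)
$F{\left(-7,p \right)} \left(-66\right) \left(-63\right) = \left(- \frac{5}{2} - \frac{2}{-7}\right) \left(-66\right) \left(-63\right) = \left(- \frac{5}{2} - - \frac{2}{7}\right) \left(-66\right) \left(-63\right) = \left(- \frac{5}{2} + \frac{2}{7}\right) \left(-66\right) \left(-63\right) = \left(- \frac{31}{14}\right) \left(-66\right) \left(-63\right) = \frac{1023}{7} \left(-63\right) = -9207$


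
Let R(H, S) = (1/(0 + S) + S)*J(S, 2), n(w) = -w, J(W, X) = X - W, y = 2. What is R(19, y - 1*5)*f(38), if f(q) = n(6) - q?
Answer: 2200/3 ≈ 733.33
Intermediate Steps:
R(H, S) = (2 - S)*(S + 1/S) (R(H, S) = (1/(0 + S) + S)*(2 - S) = (1/S + S)*(2 - S) = (S + 1/S)*(2 - S) = (2 - S)*(S + 1/S))
f(q) = -6 - q (f(q) = -1*6 - q = -6 - q)
R(19, y - 1*5)*f(38) = (-(1 + (2 - 1*5)**2)*(-2 + (2 - 1*5))/(2 - 1*5))*(-6 - 1*38) = (-(1 + (2 - 5)**2)*(-2 + (2 - 5))/(2 - 5))*(-6 - 38) = -1*(1 + (-3)**2)*(-2 - 3)/(-3)*(-44) = -1*(-1/3)*(1 + 9)*(-5)*(-44) = -1*(-1/3)*10*(-5)*(-44) = -50/3*(-44) = 2200/3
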